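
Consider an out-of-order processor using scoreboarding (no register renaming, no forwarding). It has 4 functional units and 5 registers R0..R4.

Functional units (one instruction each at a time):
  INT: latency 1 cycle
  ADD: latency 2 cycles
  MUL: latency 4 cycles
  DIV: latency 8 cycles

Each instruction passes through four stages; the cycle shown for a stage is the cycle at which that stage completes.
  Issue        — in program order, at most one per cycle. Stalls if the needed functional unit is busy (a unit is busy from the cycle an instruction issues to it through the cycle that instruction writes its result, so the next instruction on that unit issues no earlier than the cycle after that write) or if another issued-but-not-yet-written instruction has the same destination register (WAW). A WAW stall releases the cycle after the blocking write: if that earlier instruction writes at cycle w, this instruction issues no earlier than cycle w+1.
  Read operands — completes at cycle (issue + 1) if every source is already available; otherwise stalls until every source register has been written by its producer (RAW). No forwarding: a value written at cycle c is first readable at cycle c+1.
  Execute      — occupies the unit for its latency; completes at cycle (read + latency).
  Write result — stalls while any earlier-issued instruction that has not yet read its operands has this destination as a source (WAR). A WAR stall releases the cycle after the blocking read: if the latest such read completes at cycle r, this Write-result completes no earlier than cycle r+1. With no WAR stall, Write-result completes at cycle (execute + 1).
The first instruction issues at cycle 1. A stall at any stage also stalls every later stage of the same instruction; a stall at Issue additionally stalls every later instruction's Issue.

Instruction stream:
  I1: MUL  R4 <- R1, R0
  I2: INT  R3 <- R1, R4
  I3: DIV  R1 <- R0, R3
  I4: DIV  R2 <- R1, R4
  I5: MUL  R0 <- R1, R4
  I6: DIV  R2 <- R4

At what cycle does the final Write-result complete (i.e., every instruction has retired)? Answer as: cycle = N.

[1] I1 issues→MUL
[2] I1 reads | I2 issues→INT
[3] I3 issues→DIV
[6] I1 exec-done
[7] I1 writes R4
[8] I2 reads
[9] I2 exec-done
[10] I2 writes R3
[11] I3 reads
[19] I3 exec-done
[20] I3 writes R1
[21] I4 issues→DIV
[22] I4 reads | I5 issues→MUL
[23] I5 reads
[27] I5 exec-done
[28] I5 writes R0
[30] I4 exec-done
[31] I4 writes R2
[32] I6 issues→DIV
[33] I6 reads
[41] I6 exec-done
[42] I6 writes R2

cycle = 42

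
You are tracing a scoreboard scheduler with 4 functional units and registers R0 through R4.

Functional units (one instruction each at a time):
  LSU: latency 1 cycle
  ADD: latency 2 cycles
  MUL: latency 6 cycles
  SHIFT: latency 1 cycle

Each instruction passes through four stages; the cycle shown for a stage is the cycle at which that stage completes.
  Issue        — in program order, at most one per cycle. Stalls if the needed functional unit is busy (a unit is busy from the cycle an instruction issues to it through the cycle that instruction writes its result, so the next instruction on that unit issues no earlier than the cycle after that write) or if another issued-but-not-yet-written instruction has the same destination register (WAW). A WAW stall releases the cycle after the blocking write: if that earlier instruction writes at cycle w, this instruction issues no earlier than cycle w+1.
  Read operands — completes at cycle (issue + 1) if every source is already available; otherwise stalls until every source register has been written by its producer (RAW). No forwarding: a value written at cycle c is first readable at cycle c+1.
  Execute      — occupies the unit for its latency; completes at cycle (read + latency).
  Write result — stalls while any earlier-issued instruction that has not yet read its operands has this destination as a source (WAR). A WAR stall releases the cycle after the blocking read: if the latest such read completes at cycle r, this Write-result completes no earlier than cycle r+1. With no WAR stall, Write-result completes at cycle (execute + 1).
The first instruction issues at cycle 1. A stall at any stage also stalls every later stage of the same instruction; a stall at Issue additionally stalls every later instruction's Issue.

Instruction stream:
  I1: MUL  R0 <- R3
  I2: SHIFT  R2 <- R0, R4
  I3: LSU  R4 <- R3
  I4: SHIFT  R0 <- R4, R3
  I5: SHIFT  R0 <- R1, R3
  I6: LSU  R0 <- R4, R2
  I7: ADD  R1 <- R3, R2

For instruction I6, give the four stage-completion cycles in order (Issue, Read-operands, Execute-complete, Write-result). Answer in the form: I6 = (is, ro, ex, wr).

I6 = (21, 22, 23, 24)

c1: I1 issues→MUL
c2: I1 reads · I2 issues→SHIFT
c3: I3 issues→LSU
c4: I3 reads
c5: I3 exec-done
c8: I1 exec-done
c9: I1 writes R0
c10: I2 reads
c11: I2 exec-done · I3 writes R4
c12: I2 writes R2
c13: I4 issues→SHIFT
c14: I4 reads
c15: I4 exec-done
c16: I4 writes R0
c17: I5 issues→SHIFT
c18: I5 reads
c19: I5 exec-done
c20: I5 writes R0
c21: I6 issues→LSU
c22: I6 reads · I7 issues→ADD
c23: I6 exec-done · I7 reads
c24: I6 writes R0
c25: I7 exec-done
c26: I7 writes R1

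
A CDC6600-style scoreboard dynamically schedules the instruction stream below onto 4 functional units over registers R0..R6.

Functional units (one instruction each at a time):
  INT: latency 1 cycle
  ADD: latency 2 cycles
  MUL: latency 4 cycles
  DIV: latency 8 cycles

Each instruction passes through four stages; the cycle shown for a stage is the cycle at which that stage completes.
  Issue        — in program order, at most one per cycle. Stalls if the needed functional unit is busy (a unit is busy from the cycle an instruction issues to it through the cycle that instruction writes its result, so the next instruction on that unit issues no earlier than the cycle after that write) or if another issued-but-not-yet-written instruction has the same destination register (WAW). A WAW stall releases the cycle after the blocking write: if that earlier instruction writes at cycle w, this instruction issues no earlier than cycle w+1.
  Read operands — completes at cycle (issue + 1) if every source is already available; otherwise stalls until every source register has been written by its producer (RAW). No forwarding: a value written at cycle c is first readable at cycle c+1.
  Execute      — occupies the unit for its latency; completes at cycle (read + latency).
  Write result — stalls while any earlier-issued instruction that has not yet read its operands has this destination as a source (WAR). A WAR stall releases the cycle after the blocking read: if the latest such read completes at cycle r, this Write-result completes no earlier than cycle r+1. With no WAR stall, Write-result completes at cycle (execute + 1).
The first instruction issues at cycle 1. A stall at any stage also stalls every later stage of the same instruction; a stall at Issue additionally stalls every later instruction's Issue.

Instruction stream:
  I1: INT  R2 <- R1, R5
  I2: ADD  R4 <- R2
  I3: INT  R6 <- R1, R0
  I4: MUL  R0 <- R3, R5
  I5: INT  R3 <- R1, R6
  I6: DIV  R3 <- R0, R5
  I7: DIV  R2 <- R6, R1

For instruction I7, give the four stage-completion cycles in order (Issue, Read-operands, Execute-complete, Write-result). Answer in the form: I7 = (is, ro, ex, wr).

I7 = (24, 25, 33, 34)

I1: IS=1 RO=2 EX=3 WR=4
I2: IS=2 RO=5 EX=7 WR=8  [RAW R2: wait I1 write@4]
I3: IS=5 RO=6 EX=7 WR=8  [struct: INT busy until I1 writes@4]
I4: IS=6 RO=7 EX=11 WR=12
I5: IS=9 RO=10 EX=11 WR=12  [struct: INT busy until I3 writes@8]
I6: IS=13 RO=14 EX=22 WR=23  [WAW R3: wait I5 write@12]
I7: IS=24 RO=25 EX=33 WR=34  [struct: DIV busy until I6 writes@23]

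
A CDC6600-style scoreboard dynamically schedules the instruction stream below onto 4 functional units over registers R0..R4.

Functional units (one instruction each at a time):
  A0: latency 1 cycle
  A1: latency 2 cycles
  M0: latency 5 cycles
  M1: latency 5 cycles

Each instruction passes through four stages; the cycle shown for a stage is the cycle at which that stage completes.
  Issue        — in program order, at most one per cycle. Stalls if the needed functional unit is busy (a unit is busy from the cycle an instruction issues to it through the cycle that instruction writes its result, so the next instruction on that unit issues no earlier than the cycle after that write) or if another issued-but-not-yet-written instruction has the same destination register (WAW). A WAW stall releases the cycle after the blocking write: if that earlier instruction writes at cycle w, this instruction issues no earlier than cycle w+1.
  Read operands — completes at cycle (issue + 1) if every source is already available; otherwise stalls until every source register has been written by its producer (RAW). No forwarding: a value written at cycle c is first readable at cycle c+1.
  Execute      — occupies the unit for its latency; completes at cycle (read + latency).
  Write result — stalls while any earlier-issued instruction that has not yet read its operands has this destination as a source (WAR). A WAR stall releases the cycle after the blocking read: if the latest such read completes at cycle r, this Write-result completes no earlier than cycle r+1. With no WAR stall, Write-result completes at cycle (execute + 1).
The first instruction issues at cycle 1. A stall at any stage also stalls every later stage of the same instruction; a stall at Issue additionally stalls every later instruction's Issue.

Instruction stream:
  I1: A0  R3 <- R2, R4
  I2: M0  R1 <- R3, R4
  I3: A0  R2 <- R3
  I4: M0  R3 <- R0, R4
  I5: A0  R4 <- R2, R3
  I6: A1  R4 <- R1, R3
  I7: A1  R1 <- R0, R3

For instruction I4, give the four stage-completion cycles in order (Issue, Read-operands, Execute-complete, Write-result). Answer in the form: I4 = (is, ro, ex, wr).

I4 = (12, 13, 18, 19)

[I1] 1/2/3/4
[I2] 2/5/10/11  (RAW R3: wait I1 write@4)
[I3] 5/6/7/8  (struct: A0 busy until I1 writes@4)
[I4] 12/13/18/19  (struct: M0 busy until I2 writes@11)
[I5] 13/20/21/22  (RAW R3: wait I4 write@19)
[I6] 23/24/26/27  (WAW R4: wait I5 write@22)
[I7] 28/29/31/32  (struct: A1 busy until I6 writes@27)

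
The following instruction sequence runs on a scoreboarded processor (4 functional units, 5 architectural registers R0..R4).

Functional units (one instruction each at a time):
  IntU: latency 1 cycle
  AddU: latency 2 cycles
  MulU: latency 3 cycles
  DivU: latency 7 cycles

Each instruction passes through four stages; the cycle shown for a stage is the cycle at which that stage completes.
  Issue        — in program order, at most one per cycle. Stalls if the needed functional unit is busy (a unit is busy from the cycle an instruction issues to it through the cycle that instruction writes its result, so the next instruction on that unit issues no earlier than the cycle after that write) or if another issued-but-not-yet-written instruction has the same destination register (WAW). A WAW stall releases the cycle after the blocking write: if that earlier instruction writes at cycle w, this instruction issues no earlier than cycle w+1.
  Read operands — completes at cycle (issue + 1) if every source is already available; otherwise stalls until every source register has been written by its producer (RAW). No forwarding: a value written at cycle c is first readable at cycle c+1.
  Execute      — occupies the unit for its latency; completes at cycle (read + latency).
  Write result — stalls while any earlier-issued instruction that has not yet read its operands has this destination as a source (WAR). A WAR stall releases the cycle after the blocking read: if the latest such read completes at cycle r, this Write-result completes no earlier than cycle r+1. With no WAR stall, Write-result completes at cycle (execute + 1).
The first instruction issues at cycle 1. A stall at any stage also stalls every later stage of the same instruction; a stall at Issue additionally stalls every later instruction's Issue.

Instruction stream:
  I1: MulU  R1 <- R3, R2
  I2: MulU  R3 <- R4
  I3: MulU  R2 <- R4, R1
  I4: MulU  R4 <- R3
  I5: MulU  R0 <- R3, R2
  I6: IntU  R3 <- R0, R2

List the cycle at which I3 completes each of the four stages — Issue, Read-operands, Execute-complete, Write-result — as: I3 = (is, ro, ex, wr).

I3 = (13, 14, 17, 18)

I1: IS=1 RO=2 EX=5 WR=6
I2: IS=7 RO=8 EX=11 WR=12  [struct: MulU busy until I1 writes@6]
I3: IS=13 RO=14 EX=17 WR=18  [struct: MulU busy until I2 writes@12]
I4: IS=19 RO=20 EX=23 WR=24  [struct: MulU busy until I3 writes@18]
I5: IS=25 RO=26 EX=29 WR=30  [struct: MulU busy until I4 writes@24]
I6: IS=26 RO=31 EX=32 WR=33  [RAW R0: wait I5 write@30]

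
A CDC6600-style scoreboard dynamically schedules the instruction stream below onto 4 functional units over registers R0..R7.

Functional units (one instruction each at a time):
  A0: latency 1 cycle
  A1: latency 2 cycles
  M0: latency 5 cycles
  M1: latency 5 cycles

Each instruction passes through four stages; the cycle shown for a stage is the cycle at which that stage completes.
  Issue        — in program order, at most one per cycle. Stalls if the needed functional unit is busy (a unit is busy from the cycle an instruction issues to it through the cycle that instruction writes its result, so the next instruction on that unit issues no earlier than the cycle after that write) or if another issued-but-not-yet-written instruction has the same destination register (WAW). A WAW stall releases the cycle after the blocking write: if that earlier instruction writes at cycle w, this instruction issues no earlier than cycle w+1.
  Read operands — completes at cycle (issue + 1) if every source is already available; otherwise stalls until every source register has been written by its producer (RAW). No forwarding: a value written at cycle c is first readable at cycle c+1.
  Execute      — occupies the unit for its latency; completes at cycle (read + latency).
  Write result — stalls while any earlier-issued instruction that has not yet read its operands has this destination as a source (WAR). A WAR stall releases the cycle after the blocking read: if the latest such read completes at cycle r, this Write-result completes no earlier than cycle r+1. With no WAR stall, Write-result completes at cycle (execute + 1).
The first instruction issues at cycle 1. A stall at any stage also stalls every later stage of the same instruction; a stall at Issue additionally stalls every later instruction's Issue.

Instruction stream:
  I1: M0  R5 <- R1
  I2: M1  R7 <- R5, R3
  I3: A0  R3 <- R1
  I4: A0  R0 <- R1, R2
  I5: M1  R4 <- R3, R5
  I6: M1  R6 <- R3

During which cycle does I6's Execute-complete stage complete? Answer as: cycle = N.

cycle = 30

c1: I1 dispatched to M0
c2: I1 operands ready; I2 dispatched to M1
c3: I3 dispatched to A0
c4: I3 operands ready
c5: I3 complete
c7: I1 complete
c8: R5←I1
c9: I2 operands ready
c10: R3←I3
c11: I4 dispatched to A0
c12: I4 operands ready
c13: I4 complete
c14: I2 complete; R0←I4
c15: R7←I2
c16: I5 dispatched to M1
c17: I5 operands ready
c22: I5 complete
c23: R4←I5
c24: I6 dispatched to M1
c25: I6 operands ready
c30: I6 complete
c31: R6←I6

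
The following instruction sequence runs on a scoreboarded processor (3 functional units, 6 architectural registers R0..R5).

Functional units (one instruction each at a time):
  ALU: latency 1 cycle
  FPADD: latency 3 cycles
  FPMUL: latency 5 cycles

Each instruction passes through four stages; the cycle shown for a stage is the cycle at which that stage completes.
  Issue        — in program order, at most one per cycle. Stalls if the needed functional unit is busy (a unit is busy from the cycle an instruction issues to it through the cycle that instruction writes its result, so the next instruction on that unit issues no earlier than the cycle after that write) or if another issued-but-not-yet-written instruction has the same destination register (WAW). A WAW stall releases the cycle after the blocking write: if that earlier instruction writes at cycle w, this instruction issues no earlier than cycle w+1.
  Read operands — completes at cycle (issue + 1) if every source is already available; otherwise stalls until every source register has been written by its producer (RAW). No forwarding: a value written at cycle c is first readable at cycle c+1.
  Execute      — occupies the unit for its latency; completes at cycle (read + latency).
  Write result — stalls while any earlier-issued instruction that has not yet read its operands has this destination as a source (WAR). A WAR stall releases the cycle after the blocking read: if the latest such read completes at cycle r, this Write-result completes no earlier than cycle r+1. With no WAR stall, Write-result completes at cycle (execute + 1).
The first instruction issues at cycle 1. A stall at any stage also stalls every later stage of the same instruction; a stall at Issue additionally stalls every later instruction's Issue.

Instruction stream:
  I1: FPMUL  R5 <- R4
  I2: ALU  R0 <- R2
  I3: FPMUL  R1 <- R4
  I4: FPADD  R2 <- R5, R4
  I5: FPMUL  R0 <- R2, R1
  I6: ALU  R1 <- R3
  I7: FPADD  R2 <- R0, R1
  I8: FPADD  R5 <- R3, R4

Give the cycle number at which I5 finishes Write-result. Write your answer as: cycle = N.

c1: issue I1 (FPMUL)
c2: I1 read-ops | issue I2 (ALU)
c3: I2 read-ops
c4: I2 finished on ALU
c5: I2→R0
c7: I1 finished on FPMUL
c8: I1→R5
c9: issue I3 (FPMUL)
c10: I3 read-ops | issue I4 (FPADD)
c11: I4 read-ops
c14: I4 finished on FPADD
c15: I3 finished on FPMUL | I4→R2
c16: I3→R1
c17: issue I5 (FPMUL)
c18: I5 read-ops | issue I6 (ALU)
c19: I6 read-ops | issue I7 (FPADD)
c20: I6 finished on ALU
c21: I6→R1
c23: I5 finished on FPMUL
c24: I5→R0
c25: I7 read-ops
c28: I7 finished on FPADD
c29: I7→R2
c30: issue I8 (FPADD)
c31: I8 read-ops
c34: I8 finished on FPADD
c35: I8→R5

cycle = 24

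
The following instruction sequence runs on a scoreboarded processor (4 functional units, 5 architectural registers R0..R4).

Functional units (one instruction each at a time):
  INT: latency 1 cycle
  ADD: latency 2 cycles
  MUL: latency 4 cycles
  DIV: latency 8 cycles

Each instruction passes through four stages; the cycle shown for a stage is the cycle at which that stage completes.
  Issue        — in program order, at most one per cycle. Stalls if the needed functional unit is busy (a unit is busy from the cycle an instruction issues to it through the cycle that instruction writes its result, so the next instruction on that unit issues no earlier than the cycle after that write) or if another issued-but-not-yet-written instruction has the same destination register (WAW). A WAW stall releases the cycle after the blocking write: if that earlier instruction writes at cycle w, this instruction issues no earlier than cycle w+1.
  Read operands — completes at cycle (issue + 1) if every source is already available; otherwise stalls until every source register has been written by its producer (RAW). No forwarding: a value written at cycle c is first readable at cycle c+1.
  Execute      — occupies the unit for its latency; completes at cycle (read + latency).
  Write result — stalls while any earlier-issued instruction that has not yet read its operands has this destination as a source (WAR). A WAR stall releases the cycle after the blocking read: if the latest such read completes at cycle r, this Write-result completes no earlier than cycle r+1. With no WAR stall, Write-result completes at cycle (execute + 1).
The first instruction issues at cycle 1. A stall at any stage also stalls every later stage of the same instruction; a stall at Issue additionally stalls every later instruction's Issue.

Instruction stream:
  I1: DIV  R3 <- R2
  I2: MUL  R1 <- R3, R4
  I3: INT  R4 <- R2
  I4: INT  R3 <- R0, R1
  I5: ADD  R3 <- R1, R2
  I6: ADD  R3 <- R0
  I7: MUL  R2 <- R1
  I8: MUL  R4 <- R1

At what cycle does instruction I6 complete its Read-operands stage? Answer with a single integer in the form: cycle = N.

I1  is:1  ro:2  ex:10  wr:11
I2  is:2  ro:12  ex:16  wr:17  — RAW R3: wait I1 write@11
I3  is:3  ro:4  ex:5  wr:13  — WAR R4: wait I2 read@12
I4  is:14  ro:18  ex:19  wr:20  — struct: INT busy until I3 writes@13, RAW R1: wait I2 write@17
I5  is:21  ro:22  ex:24  wr:25  — WAW R3: wait I4 write@20
I6  is:26  ro:27  ex:29  wr:30  — struct: ADD busy until I5 writes@25
I7  is:27  ro:28  ex:32  wr:33
I8  is:34  ro:35  ex:39  wr:40  — struct: MUL busy until I7 writes@33

cycle = 27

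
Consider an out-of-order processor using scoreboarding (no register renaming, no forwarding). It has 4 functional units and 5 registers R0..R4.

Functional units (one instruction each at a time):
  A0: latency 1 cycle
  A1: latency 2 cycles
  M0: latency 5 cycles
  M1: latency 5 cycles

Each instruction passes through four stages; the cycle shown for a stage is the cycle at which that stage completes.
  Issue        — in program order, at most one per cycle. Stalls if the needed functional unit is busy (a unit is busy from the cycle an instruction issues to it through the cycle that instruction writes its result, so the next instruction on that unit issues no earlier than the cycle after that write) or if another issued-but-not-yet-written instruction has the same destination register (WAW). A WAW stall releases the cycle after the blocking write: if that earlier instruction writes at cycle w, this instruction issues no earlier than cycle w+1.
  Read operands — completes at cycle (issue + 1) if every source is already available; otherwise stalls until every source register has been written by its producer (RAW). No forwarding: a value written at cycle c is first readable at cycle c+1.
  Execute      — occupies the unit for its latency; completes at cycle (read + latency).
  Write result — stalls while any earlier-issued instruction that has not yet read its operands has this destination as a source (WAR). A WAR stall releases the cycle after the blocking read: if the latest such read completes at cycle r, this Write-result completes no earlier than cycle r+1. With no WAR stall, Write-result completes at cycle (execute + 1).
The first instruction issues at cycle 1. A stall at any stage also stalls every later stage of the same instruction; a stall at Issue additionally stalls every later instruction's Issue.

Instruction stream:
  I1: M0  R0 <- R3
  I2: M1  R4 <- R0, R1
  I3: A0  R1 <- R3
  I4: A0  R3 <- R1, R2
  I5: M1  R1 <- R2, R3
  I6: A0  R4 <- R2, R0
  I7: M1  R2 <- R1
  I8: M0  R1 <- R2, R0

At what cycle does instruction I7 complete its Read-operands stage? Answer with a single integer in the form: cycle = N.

cycle = 25

c1: I1 dispatched to M0
c2: I1 operands ready, I2 dispatched to M1
c3: I3 dispatched to A0
c4: I3 operands ready
c5: I3 complete
c7: I1 complete
c8: R0←I1
c9: I2 operands ready
c10: R1←I3
c11: I4 dispatched to A0
c12: I4 operands ready
c13: I4 complete
c14: I2 complete, R3←I4
c15: R4←I2
c16: I5 dispatched to M1
c17: I5 operands ready, I6 dispatched to A0
c18: I6 operands ready
c19: I6 complete
c20: R4←I6
c22: I5 complete
c23: R1←I5
c24: I7 dispatched to M1
c25: I7 operands ready, I8 dispatched to M0
c30: I7 complete
c31: R2←I7
c32: I8 operands ready
c37: I8 complete
c38: R1←I8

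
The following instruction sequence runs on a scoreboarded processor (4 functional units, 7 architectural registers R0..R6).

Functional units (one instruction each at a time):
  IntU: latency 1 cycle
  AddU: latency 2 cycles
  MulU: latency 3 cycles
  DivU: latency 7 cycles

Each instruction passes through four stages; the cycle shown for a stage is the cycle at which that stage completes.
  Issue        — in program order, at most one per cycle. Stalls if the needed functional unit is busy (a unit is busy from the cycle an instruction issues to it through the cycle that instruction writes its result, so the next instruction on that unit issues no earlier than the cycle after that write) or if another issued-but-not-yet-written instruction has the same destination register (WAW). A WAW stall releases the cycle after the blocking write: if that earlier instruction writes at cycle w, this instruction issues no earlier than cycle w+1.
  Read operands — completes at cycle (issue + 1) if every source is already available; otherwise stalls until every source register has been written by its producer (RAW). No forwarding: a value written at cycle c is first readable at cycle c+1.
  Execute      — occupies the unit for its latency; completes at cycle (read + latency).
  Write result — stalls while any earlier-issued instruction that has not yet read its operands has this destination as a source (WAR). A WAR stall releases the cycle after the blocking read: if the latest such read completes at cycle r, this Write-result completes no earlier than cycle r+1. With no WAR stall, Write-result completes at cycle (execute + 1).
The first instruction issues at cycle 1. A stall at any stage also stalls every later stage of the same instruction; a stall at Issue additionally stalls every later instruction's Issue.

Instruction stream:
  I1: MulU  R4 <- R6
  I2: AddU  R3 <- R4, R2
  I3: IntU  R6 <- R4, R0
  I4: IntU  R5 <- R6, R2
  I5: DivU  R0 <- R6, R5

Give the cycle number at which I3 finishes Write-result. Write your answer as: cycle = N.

cycle = 9

cycle 1: issue I1 (MulU)
cycle 2: I1 read-ops, issue I2 (AddU)
cycle 3: issue I3 (IntU)
cycle 5: I1 finished on MulU
cycle 6: I1→R4
cycle 7: I2 read-ops, I3 read-ops
cycle 8: I3 finished on IntU
cycle 9: I2 finished on AddU, I3→R6
cycle 10: I2→R3, issue I4 (IntU)
cycle 11: I4 read-ops, issue I5 (DivU)
cycle 12: I4 finished on IntU
cycle 13: I4→R5
cycle 14: I5 read-ops
cycle 21: I5 finished on DivU
cycle 22: I5→R0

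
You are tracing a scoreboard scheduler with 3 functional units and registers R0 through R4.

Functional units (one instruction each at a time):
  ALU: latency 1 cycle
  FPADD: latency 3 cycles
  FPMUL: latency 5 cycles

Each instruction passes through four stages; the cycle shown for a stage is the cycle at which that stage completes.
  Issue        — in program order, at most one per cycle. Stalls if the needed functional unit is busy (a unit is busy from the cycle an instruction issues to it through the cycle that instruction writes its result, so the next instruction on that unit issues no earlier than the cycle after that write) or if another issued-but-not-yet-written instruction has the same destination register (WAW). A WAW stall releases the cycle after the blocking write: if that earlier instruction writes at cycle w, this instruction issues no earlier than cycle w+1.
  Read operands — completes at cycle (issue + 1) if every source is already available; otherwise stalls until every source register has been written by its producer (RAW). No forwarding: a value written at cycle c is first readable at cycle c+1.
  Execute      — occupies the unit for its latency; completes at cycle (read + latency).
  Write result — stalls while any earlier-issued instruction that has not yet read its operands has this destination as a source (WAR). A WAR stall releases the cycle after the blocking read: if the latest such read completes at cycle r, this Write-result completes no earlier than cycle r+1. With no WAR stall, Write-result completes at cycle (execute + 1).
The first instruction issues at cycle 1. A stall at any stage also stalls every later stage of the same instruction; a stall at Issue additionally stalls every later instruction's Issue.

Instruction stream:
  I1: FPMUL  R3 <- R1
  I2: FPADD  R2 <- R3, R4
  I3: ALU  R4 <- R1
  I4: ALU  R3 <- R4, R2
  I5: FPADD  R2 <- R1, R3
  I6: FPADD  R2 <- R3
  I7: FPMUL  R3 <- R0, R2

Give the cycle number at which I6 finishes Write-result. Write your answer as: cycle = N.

cycle 1: I1→FPMUL
cycle 2: I1 RO, I2→FPADD
cycle 3: I3→ALU
cycle 4: I3 RO
cycle 5: I3 EX
cycle 7: I1 EX
cycle 8: I1 WR R3
cycle 9: I2 RO
cycle 10: I3 WR R4
cycle 11: I4→ALU
cycle 12: I2 EX
cycle 13: I2 WR R2
cycle 14: I4 RO, I5→FPADD
cycle 15: I4 EX
cycle 16: I4 WR R3
cycle 17: I5 RO
cycle 20: I5 EX
cycle 21: I5 WR R2
cycle 22: I6→FPADD
cycle 23: I6 RO, I7→FPMUL
cycle 26: I6 EX
cycle 27: I6 WR R2
cycle 28: I7 RO
cycle 33: I7 EX
cycle 34: I7 WR R3

cycle = 27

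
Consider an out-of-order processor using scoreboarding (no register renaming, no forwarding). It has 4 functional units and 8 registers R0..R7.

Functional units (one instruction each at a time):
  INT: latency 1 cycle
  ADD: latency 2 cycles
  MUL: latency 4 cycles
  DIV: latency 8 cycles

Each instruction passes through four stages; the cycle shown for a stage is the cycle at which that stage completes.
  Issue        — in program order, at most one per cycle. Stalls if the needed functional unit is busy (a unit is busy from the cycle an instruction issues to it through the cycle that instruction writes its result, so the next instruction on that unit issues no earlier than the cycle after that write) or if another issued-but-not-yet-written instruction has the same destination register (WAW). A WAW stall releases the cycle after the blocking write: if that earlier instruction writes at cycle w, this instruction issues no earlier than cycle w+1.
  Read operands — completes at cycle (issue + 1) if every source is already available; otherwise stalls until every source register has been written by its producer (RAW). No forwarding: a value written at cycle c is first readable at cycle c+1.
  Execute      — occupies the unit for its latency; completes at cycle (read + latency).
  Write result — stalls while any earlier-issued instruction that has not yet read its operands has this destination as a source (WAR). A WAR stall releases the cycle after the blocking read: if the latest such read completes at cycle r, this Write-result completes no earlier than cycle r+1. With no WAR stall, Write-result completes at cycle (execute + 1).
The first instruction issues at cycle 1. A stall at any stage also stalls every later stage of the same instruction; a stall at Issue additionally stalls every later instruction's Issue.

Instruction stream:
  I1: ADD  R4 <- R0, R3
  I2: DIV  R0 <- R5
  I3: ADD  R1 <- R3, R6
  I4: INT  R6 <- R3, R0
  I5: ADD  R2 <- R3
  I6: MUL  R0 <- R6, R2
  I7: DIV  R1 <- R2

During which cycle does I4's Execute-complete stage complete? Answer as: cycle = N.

cycle = 14

1) issue 1, read 2, done 4, write 5
2) issue 2, read 3, done 11, write 12
3) issue 6, read 7, done 9, write 10  <struct: ADD busy until I1 writes@5>
4) issue 7, read 13, done 14, write 15  <RAW R0: wait I2 write@12>
5) issue 11, read 12, done 14, write 15  <struct: ADD busy until I3 writes@10>
6) issue 13, read 16, done 20, write 21  <WAW R0: wait I2 write@12 / RAW R6: wait I4 write@15 / RAW R2: wait I5 write@15>
7) issue 14, read 16, done 24, write 25  <RAW R2: wait I5 write@15>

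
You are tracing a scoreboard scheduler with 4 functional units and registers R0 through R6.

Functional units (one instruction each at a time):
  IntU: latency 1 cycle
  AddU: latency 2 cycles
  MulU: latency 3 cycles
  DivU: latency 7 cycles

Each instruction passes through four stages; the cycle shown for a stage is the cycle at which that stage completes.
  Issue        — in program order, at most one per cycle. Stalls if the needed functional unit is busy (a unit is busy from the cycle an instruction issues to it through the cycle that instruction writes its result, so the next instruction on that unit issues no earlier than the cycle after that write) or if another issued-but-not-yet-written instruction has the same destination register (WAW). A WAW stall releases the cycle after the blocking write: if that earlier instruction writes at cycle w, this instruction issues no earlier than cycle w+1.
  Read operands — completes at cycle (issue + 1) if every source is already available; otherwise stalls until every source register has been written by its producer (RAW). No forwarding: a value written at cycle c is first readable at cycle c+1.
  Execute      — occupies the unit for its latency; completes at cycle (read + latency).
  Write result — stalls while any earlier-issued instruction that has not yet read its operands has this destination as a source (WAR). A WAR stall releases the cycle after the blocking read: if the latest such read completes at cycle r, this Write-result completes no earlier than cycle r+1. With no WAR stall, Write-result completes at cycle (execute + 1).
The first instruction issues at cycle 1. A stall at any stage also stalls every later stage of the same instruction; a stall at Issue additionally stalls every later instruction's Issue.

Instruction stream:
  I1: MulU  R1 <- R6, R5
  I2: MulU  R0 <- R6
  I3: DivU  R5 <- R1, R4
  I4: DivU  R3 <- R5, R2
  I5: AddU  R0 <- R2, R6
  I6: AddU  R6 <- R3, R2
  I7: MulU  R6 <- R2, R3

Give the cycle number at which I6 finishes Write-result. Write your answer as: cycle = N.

I1  is:1  ro:2  ex:5  wr:6
I2  is:7  ro:8  ex:11  wr:12  — struct: MulU busy until I1 writes@6
I3  is:8  ro:9  ex:16  wr:17
I4  is:18  ro:19  ex:26  wr:27  — struct: DivU busy until I3 writes@17
I5  is:19  ro:20  ex:22  wr:23
I6  is:24  ro:28  ex:30  wr:31  — struct: AddU busy until I5 writes@23, RAW R3: wait I4 write@27
I7  is:32  ro:33  ex:36  wr:37  — WAW R6: wait I6 write@31

cycle = 31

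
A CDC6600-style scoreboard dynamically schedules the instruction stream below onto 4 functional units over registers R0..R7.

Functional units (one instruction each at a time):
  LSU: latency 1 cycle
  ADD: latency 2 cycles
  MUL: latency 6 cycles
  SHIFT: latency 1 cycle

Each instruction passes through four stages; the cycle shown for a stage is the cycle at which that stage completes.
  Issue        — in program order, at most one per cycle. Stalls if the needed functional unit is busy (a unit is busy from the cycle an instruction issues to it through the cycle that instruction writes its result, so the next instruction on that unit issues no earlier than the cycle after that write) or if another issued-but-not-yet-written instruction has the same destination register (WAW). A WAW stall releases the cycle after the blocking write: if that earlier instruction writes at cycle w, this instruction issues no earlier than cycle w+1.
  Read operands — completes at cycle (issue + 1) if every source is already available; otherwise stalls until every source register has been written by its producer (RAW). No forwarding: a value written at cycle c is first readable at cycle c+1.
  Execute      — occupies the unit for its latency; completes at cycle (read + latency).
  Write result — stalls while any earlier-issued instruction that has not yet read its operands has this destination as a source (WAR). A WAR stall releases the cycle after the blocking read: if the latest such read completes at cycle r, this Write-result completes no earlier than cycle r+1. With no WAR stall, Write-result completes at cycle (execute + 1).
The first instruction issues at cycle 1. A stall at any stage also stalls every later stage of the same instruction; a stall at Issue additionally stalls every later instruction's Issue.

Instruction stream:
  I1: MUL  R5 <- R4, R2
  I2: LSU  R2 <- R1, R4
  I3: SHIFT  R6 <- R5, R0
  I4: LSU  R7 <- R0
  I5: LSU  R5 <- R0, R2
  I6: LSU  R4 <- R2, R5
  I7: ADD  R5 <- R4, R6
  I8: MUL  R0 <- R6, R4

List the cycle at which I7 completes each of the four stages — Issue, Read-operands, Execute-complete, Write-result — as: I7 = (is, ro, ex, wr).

c1: I1→MUL
c2: I1 RO | I2→LSU
c3: I2 RO | I3→SHIFT
c4: I2 EX
c5: I2 WR R2
c6: I4→LSU
c7: I4 RO
c8: I1 EX | I4 EX
c9: I1 WR R5 | I4 WR R7
c10: I3 RO | I5→LSU
c11: I3 EX | I5 RO
c12: I3 WR R6 | I5 EX
c13: I5 WR R5
c14: I6→LSU
c15: I6 RO | I7→ADD
c16: I6 EX | I8→MUL
c17: I6 WR R4
c18: I7 RO | I8 RO
c20: I7 EX
c21: I7 WR R5
c24: I8 EX
c25: I8 WR R0

I7 = (15, 18, 20, 21)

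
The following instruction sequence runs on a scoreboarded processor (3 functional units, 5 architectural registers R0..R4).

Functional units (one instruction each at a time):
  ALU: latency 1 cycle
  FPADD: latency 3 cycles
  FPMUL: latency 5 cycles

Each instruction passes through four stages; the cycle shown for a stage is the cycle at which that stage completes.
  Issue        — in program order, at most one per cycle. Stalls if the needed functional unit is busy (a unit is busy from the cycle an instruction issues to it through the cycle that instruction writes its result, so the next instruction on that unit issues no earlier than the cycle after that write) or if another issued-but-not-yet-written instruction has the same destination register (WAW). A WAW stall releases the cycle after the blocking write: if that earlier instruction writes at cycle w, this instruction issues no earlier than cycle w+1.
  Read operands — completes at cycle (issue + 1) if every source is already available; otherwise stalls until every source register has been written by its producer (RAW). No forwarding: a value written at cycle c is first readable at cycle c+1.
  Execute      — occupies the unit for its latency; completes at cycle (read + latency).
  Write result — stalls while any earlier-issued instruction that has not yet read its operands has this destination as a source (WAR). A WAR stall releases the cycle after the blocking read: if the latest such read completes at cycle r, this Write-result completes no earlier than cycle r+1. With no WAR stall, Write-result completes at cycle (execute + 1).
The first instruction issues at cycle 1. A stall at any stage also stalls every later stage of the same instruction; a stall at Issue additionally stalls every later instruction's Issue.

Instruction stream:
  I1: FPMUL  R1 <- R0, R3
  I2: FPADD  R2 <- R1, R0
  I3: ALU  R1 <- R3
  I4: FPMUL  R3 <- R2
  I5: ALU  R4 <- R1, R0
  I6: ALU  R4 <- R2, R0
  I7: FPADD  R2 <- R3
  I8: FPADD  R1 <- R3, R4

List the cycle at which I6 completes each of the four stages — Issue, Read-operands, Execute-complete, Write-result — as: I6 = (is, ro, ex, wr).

1) issue 1, read 2, done 7, write 8
2) issue 2, read 9, done 12, write 13  <RAW R1: wait I1 write@8>
3) issue 9, read 10, done 11, write 12  <WAW R1: wait I1 write@8>
4) issue 10, read 14, done 19, write 20  <RAW R2: wait I2 write@13>
5) issue 13, read 14, done 15, write 16  <struct: ALU busy until I3 writes@12>
6) issue 17, read 18, done 19, write 20  <struct: ALU busy until I5 writes@16>
7) issue 18, read 21, done 24, write 25  <RAW R3: wait I4 write@20>
8) issue 26, read 27, done 30, write 31  <struct: FPADD busy until I7 writes@25>

I6 = (17, 18, 19, 20)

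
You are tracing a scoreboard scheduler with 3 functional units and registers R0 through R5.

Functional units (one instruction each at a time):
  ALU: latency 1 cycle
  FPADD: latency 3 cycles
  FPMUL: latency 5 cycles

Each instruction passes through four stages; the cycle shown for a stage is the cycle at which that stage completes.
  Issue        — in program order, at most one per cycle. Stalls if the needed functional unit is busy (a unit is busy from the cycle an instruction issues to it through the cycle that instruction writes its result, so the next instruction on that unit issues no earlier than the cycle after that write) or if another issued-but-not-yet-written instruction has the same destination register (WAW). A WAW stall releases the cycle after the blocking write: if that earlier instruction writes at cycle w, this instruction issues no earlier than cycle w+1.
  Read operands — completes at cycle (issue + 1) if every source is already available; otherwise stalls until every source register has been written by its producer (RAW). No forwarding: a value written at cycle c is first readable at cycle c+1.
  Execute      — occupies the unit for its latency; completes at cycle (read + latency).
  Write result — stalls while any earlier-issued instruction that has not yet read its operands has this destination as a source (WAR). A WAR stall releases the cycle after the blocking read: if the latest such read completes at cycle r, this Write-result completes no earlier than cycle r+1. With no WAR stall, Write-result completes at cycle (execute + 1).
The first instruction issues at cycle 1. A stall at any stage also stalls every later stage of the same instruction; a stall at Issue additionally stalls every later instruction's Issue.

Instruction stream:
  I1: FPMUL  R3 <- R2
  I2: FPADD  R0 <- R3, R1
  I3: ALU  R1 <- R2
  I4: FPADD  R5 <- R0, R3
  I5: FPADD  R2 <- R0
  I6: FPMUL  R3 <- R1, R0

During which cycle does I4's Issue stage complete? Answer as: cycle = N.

cycle 1: issue I1 (FPMUL)
cycle 2: I1 read-ops; issue I2 (FPADD)
cycle 3: issue I3 (ALU)
cycle 4: I3 read-ops
cycle 5: I3 finished on ALU
cycle 7: I1 finished on FPMUL
cycle 8: I1→R3
cycle 9: I2 read-ops
cycle 10: I3→R1
cycle 12: I2 finished on FPADD
cycle 13: I2→R0
cycle 14: issue I4 (FPADD)
cycle 15: I4 read-ops
cycle 18: I4 finished on FPADD
cycle 19: I4→R5
cycle 20: issue I5 (FPADD)
cycle 21: I5 read-ops; issue I6 (FPMUL)
cycle 22: I6 read-ops
cycle 24: I5 finished on FPADD
cycle 25: I5→R2
cycle 27: I6 finished on FPMUL
cycle 28: I6→R3

cycle = 14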